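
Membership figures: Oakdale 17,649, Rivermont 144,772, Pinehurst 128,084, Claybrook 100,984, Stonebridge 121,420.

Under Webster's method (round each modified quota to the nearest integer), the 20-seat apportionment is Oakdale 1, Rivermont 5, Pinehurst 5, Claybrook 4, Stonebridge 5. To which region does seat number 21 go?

Priority for the next seat is population ÷ (current seats + 0.5).
Priorities: Oakdale 11766.000, Rivermont 26322.182, Pinehurst 23288.000, Claybrook 22440.889, Stonebridge 22076.364.
Highest priority: Rivermont.

Rivermont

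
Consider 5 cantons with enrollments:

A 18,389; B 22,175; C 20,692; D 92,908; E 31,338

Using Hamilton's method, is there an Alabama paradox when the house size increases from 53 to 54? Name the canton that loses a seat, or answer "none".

At 53 seats: A 5, B 6, C 6, D 27, E 9.
At 54 seats: A 5, B 7, C 6, D 27, E 9.
No canton's allocation decreased.

none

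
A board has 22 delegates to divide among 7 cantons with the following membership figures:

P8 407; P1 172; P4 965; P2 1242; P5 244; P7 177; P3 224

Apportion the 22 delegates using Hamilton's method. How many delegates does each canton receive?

Standard divisor: 3431 ÷ 22 ≈ 155.955.
Standard quotas: P8 2.610, P1 1.103, P4 6.188, P2 7.964, P5 1.565, P7 1.135, P3 1.436.
Lower quotas: P8 2, P1 1, P4 6, P2 7, P5 1, P7 1, P3 1 (sum 19, leaving 3 seats).
Remainders in descending order: P2 0.964, P8 0.610, P5 0.565, P3 0.436, P4 0.188, P7 0.135, P1 0.103.
Largest remainders: P2, P8, P5 receive the extra seats.

P8 3, P1 1, P4 6, P2 8, P5 2, P7 1, P3 1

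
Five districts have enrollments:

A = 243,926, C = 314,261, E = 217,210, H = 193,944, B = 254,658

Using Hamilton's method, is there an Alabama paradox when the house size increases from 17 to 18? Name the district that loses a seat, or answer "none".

At 17 seats: A 3, C 4, E 3, H 3, B 4.
At 18 seats: A 3, C 5, E 3, H 3, B 4.
No district's allocation decreased.

none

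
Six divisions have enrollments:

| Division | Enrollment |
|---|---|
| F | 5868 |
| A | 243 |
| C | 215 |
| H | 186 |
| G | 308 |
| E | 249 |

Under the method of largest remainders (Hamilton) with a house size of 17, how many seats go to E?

1

The standard divisor is 7069/17 ≈ 415.824.
Standard quotas: F 14.1118, A 0.5844, C 0.5170, H 0.4473, G 0.7407, E 0.5988.
Lower quotas: F 14, A 0, C 0, H 0, G 0, E 0 (sum 14, leaving 3 seats).
Remainders in descending order: G 0.7407, E 0.5988, A 0.5844, C 0.5170, H 0.4473, F 0.1118.
The surplus seats go to G, E, A.
E receives 1.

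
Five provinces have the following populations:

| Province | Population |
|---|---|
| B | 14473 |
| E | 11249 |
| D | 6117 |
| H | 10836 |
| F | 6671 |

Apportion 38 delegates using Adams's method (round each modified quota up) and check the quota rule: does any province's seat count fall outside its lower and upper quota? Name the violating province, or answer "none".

none

Standard quotas: B 11.145, E 8.663, D 4.711, H 8.345, F 5.137.
Adams allocation: B 11, E 9, D 5, H 8, F 5.
Every allocation lies between the lower and upper quota.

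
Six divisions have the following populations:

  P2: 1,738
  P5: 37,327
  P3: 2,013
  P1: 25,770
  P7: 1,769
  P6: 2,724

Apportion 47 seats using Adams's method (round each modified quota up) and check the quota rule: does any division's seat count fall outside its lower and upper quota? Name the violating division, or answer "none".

Standard quotas: P2 1.145, P5 24.591, P3 1.326, P1 16.977, P7 1.165, P6 1.795.
Adams allocation: P2 2, P5 23, P3 2, P1 16, P7 2, P6 2.
P5 has quota 24.591 (lower 24, upper 25) but receives 23 — outside the quota interval.

P5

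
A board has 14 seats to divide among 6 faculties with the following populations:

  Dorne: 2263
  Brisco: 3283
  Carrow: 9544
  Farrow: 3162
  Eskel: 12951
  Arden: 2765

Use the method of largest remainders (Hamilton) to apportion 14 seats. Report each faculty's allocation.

Standard divisor: 33968 ÷ 14 ≈ 2426.286.
Standard quotas: Dorne 0.9327, Brisco 1.3531, Carrow 3.9336, Farrow 1.3032, Eskel 5.3378, Arden 1.1396.
Lower quotas: Dorne 0, Brisco 1, Carrow 3, Farrow 1, Eskel 5, Arden 1 (sum 11, leaving 3 seats).
Remainders in descending order: Carrow 0.9336, Dorne 0.9327, Brisco 0.3531, Eskel 0.3378, Farrow 0.3032, Arden 0.1396.
Largest remainders: Carrow, Dorne, Brisco receive the extra seats.

Dorne 1; Brisco 2; Carrow 4; Farrow 1; Eskel 5; Arden 1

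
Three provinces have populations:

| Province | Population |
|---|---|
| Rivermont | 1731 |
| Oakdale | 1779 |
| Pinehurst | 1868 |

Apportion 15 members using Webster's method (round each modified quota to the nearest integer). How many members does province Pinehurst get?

5

Standard divisor 5378/15 ≈ 358.533; standard quotas: Rivermont 4.828, Oakdale 4.962, Pinehurst 5.210.
Rounding to the nearest integer gives Rivermont 5, Oakdale 5, Pinehurst 5 — total 15, matching the house size, so no adjustment is needed.
Pinehurst receives 5.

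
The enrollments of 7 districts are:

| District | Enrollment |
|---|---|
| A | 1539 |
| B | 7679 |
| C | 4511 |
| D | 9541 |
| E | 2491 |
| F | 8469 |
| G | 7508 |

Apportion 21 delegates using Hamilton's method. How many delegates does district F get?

The standard divisor is 41738/21 ≈ 1987.524.
Standard quotas: A 0.7743, B 3.8636, C 2.2697, D 4.8004, E 1.2533, F 4.2611, G 3.7776.
Lower quotas: A 0, B 3, C 2, D 4, E 1, F 4, G 3 (sum 17, leaving 4 seats).
Remainders in descending order: B 0.8636, D 0.8004, G 0.7776, A 0.7743, C 0.2697, F 0.2611, E 0.2533.
Largest remainders: B, D, G, A receive the extra seats.
F receives 4.

4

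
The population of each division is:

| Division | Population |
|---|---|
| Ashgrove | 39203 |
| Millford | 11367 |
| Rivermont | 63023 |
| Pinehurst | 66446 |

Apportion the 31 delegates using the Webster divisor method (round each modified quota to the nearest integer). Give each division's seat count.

Standard divisor 180039/31 ≈ 5807.71; standard quotas: Ashgrove 6.750, Millford 1.957, Rivermont 10.852, Pinehurst 11.441.
Rounding to the nearest integer gives Ashgrove 7, Millford 2, Rivermont 11, Pinehurst 11 — total 31, matching the house size, so no adjustment is needed.

Ashgrove 7, Millford 2, Rivermont 11, Pinehurst 11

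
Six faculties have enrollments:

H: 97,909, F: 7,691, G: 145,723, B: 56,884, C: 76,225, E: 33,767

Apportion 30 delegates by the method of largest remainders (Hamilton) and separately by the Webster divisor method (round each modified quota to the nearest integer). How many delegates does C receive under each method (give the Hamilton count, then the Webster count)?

Hamilton: H 7, F 1, G 10, B 4, C 6, E 2.
Webster: H 7, F 1, G 11, B 4, C 5, E 2.
C gets 6 under Hamilton and 5 under Webster.

6 and 5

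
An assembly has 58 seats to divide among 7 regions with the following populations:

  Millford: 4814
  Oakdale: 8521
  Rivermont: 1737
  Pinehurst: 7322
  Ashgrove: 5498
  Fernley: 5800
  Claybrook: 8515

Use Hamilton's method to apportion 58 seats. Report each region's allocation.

Millford: 7; Oakdale: 12; Rivermont: 2; Pinehurst: 10; Ashgrove: 7; Fernley: 8; Claybrook: 12

Total 42207; standard divisor 42207/58 ≈ 727.707.
Standard quotas: Millford 6.6153, Oakdale 11.7094, Rivermont 2.3870, Pinehurst 10.0617, Ashgrove 7.5552, Fernley 7.9702, Claybrook 11.7011.
Lower quotas: Millford 6, Oakdale 11, Rivermont 2, Pinehurst 10, Ashgrove 7, Fernley 7, Claybrook 11 (sum 54, leaving 4 seats).
Remainders in descending order: Fernley 0.9702, Oakdale 0.7094, Claybrook 0.7011, Millford 0.6153, Ashgrove 0.5552, Rivermont 0.3870, Pinehurst 0.0617.
Largest remainders: Fernley, Oakdale, Claybrook, Millford receive the extra seats.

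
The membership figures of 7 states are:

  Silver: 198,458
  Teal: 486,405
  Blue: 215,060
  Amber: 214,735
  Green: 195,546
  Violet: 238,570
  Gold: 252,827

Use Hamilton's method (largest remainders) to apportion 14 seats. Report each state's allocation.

Silver=1, Teal=4, Blue=2, Amber=2, Green=1, Violet=2, Gold=2

Total 1801601; standard divisor 1801601/14 ≈ 128685.786.
Standard quotas: Silver 1.5422, Teal 3.7798, Blue 1.6712, Amber 1.6687, Green 1.5196, Violet 1.8539, Gold 1.9647.
Lower quotas: Silver 1, Teal 3, Blue 1, Amber 1, Green 1, Violet 1, Gold 1 (sum 9, leaving 5 seats).
Remainders in descending order: Gold 0.9647, Violet 0.8539, Teal 0.7798, Blue 0.6712, Amber 0.6687, Silver 0.5422, Green 0.5196.
Largest remainders: Gold, Violet, Teal, Blue, Amber receive the extra seats.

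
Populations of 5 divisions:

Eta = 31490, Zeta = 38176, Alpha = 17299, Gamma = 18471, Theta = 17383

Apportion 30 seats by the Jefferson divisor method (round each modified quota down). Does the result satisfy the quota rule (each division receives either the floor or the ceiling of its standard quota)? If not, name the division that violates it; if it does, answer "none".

Standard quotas: Eta 7.692, Zeta 9.325, Alpha 4.225, Gamma 4.512, Theta 4.246.
Jefferson allocation: Eta 8, Zeta 10, Alpha 4, Gamma 4, Theta 4.
Every allocation lies between the lower and upper quota.

none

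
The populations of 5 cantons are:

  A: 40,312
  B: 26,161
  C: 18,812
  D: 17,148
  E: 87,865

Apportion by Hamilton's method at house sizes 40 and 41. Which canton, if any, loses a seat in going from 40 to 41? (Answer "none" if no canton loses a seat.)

B

At 40 seats: A 8, B 6, C 4, D 4, E 18.
At 41 seats: A 9, B 5, C 4, D 4, E 19.
B drops from 6 to 5.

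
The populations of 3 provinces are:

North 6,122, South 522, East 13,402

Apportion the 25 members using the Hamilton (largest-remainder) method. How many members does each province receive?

Total 20046; standard divisor 20046/25 ≈ 801.84.
Standard quotas: North 7.6349, South 0.6510, East 16.7141.
Lower quotas: North 7, South 0, East 16 (sum 23, leaving 2 seats).
Remainders in descending order: East 0.7141, South 0.6510, North 0.6349.
The surplus seats go to East, South.

North 7, South 1, East 17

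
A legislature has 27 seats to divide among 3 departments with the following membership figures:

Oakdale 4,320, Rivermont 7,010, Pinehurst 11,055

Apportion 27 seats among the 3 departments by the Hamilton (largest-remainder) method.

The standard divisor is 22385/27 ≈ 829.074.
Standard quotas: Oakdale 5.2106, Rivermont 8.4552, Pinehurst 13.3342.
Lower quotas: Oakdale 5, Rivermont 8, Pinehurst 13 (sum 26, leaving 1 seat).
Remainders in descending order: Rivermont 0.4552, Pinehurst 0.3342, Oakdale 0.2106.
The surplus seat goes to Rivermont.

Oakdale 5, Rivermont 9, Pinehurst 13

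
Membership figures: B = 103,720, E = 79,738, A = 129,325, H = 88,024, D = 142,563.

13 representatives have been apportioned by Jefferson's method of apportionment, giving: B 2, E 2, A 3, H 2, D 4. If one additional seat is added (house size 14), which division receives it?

B

Priority for the next seat is population ÷ (current seats + 1).
Priorities: B 34573.333, E 26579.333, A 32331.250, H 29341.333, D 28512.600.
Highest priority: B.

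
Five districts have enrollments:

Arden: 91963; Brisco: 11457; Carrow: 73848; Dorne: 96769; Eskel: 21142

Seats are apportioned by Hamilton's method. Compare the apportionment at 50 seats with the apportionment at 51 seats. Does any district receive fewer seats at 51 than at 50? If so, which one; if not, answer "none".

Eskel

At 50 seats: Arden 16, Brisco 2, Carrow 12, Dorne 16, Eskel 4.
At 51 seats: Arden 16, Brisco 2, Carrow 13, Dorne 17, Eskel 3.
Eskel drops from 4 to 3.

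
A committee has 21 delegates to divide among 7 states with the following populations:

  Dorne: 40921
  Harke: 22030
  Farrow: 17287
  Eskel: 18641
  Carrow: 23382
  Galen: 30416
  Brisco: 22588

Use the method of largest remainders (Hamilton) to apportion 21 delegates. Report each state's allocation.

The standard divisor is 175265/21 ≈ 8345.952.
Standard quotas: Dorne 4.9031, Harke 2.6396, Farrow 2.0713, Eskel 2.2335, Carrow 2.8016, Galen 3.6444, Brisco 2.7065.
Lower quotas: Dorne 4, Harke 2, Farrow 2, Eskel 2, Carrow 2, Galen 3, Brisco 2 (sum 17, leaving 4 seats).
Remainders in descending order: Dorne 0.9031, Carrow 0.8016, Brisco 0.7065, Galen 0.6444, Harke 0.6396, Eskel 0.2335, Farrow 0.0713.
The surplus seats go to Dorne, Carrow, Brisco, Galen.

Dorne 5, Harke 2, Farrow 2, Eskel 2, Carrow 3, Galen 4, Brisco 3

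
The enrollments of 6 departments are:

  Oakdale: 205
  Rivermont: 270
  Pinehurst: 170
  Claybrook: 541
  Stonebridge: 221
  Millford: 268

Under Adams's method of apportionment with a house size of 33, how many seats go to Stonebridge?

5

Standard divisor 1675/33 ≈ 50.758; standard quotas: Oakdale 4.039, Rivermont 5.319, Pinehurst 3.349, Claybrook 10.659, Stonebridge 4.354, Millford 5.280.
Rounding up gives 5, 6, 4, 11, 5, 6 = 37 seats, so the divisor must be adjusted.
With modified divisor 54.7: modified quotas Oakdale 3.748, Rivermont 4.936, Pinehurst 3.108, Claybrook 9.890, Stonebridge 4.040, Millford 4.899.
Rounding up: Oakdale 4, Rivermont 5, Pinehurst 4, Claybrook 10, Stonebridge 5, Millford 5 (total 33).
Stonebridge receives 5.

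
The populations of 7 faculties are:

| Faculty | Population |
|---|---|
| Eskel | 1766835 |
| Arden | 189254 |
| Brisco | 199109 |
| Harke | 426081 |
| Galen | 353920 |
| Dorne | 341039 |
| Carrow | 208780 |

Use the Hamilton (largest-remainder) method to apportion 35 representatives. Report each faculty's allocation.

Eskel 18, Arden 2, Brisco 2, Harke 4, Galen 4, Dorne 3, Carrow 2

The standard divisor is 3485018/35 ≈ 99571.943.
Standard quotas: Eskel 17.7443, Arden 1.9007, Brisco 1.9996, Harke 4.2791, Galen 3.5544, Dorne 3.4251, Carrow 2.0968.
Lower quotas: Eskel 17, Arden 1, Brisco 1, Harke 4, Galen 3, Dorne 3, Carrow 2 (sum 31, leaving 4 seats).
Remainders in descending order: Brisco 0.9996, Arden 0.9007, Eskel 0.7443, Galen 0.5544, Dorne 0.4251, Harke 0.2791, Carrow 0.0968.
Largest remainders: Brisco, Arden, Eskel, Galen receive the extra seats.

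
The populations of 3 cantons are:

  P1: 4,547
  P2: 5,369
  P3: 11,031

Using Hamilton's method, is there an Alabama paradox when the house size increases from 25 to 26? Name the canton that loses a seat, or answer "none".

P1

At 25 seats: P1 6, P2 6, P3 13.
At 26 seats: P1 5, P2 7, P3 14.
P1 drops from 6 to 5.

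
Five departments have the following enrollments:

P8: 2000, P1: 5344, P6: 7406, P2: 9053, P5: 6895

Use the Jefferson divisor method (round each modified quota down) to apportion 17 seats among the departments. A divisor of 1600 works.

With modified divisor 1600: modified quotas P8 1.250, P1 3.340, P6 4.629, P2 5.658, P5 4.309.
Rounding down: P8 1, P1 3, P6 4, P2 5, P5 4 (total 17).

P8: 1, P1: 3, P6: 4, P2: 5, P5: 4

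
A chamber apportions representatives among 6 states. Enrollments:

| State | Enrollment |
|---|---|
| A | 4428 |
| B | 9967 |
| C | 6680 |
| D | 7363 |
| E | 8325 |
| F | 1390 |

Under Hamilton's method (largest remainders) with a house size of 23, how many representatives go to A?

3

Total 38153; standard divisor 38153/23 ≈ 1658.826.
Standard quotas: A 2.6694, B 6.0085, C 4.0269, D 4.4387, E 5.0186, F 0.8379.
Lower quotas: A 2, B 6, C 4, D 4, E 5, F 0 (sum 21, leaving 2 seats).
Remainders in descending order: F 0.8379, A 0.6694, D 0.4387, C 0.0269, E 0.0186, B 0.0085.
The surplus seats go to F, A.
A receives 3.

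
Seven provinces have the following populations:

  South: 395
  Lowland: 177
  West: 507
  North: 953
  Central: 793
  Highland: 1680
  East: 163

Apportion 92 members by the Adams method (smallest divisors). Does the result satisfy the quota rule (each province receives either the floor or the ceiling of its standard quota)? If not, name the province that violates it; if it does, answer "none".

Standard quotas: South 7.785, Lowland 3.488, West 9.992, North 18.782, Central 15.629, Highland 33.111, East 3.213.
Adams allocation: South 8, Lowland 4, West 10, North 19, Central 15, Highland 32, East 4.
Highland has quota 33.111 (lower 33, upper 34) but receives 32 — outside the quota interval.

Highland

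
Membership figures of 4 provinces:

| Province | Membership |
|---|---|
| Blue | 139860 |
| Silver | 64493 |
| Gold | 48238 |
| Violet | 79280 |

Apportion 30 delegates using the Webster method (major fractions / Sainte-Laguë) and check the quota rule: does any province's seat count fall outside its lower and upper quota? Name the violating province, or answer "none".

none

Standard quotas: Blue 12.643, Silver 5.830, Gold 4.361, Violet 7.167.
Webster allocation: Blue 13, Silver 6, Gold 4, Violet 7.
Every allocation lies between the lower and upper quota.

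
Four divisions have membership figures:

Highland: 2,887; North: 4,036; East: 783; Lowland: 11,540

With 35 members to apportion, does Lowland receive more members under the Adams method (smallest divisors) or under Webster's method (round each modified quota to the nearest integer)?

Adams: Highland 6, North 7, East 2, Lowland 20.
Webster: Highland 5, North 8, East 1, Lowland 21.
Lowland gets 20 under Adams and 21 under Webster.

Webster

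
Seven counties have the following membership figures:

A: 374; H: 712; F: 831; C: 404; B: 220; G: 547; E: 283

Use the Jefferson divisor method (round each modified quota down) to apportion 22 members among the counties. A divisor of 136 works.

A 2, H 5, F 6, C 2, B 1, G 4, E 2

With modified divisor 136: modified quotas A 2.750, H 5.235, F 6.110, C 2.971, B 1.618, G 4.022, E 2.081.
Rounding down: A 2, H 5, F 6, C 2, B 1, G 4, E 2 (total 22).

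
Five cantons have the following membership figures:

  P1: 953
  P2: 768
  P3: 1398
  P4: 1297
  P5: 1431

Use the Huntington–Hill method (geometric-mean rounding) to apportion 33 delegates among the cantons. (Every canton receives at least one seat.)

With divisor 173.7: modified quotas P1 5.486, P2 4.421, P3 8.048, P4 7.467, P5 8.238.
Geometric-mean thresholds: P1 √(5·6)=5.477, P2 √(4·5)=4.472, P3 √(8·9)=8.485, P4 √(7·8)=7.483, P5 √(8·9)=8.485.
Each quota rounded against its threshold gives P1 6, P2 4, P3 8, P4 7, P5 8 (total 33).

P1 6, P2 4, P3 8, P4 7, P5 8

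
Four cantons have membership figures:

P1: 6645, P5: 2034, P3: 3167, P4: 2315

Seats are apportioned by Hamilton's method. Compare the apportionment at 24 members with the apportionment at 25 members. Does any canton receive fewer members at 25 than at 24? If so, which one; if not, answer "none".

P5

At 24 seats: P1 11, P5 4, P3 5, P4 4.
At 25 seats: P1 12, P5 3, P3 6, P4 4.
P5 drops from 4 to 3.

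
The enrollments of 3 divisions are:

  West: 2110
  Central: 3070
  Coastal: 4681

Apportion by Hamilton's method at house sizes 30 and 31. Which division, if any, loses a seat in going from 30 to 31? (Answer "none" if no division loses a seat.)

West

At 30 seats: West 7, Central 9, Coastal 14.
At 31 seats: West 6, Central 10, Coastal 15.
West drops from 7 to 6.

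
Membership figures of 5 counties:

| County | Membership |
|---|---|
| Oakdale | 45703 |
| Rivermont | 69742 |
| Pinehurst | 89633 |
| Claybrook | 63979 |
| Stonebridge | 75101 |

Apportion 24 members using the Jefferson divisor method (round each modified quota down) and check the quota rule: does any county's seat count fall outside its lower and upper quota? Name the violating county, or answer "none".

Standard quotas: Oakdale 3.187, Rivermont 4.863, Pinehurst 6.251, Claybrook 4.462, Stonebridge 5.237.
Jefferson allocation: Oakdale 3, Rivermont 5, Pinehurst 7, Claybrook 4, Stonebridge 5.
Every allocation lies between the lower and upper quota.

none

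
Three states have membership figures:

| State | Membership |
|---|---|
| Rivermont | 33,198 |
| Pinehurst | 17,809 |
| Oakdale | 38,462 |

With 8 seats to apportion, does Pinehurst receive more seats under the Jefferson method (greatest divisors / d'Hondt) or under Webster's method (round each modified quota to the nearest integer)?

Jefferson: Rivermont 3, Pinehurst 1, Oakdale 4.
Webster: Rivermont 3, Pinehurst 2, Oakdale 3.
Pinehurst gets 1 under Jefferson and 2 under Webster.

Webster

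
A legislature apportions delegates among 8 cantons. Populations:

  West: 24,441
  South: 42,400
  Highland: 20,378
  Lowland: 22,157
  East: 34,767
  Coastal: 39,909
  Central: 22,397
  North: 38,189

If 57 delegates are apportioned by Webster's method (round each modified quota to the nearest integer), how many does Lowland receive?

5

Standard divisor 244638/57 ≈ 4291.895; standard quotas: West 5.695, South 9.879, Highland 4.748, Lowland 5.163, East 8.101, Coastal 9.299, Central 5.218, North 8.898.
Rounding to the nearest integer gives West 6, South 10, Highland 5, Lowland 5, East 8, Coastal 9, Central 5, North 9 — total 57, matching the house size, so no adjustment is needed.
Lowland receives 5.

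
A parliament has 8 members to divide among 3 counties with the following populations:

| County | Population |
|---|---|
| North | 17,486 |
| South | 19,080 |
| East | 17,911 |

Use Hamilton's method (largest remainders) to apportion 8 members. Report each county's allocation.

North 2, South 3, East 3

Total 54477; standard divisor 54477/8 ≈ 6809.625.
Standard quotas: North 2.5678, South 2.8019, East 2.6302.
Lower quotas: North 2, South 2, East 2 (sum 6, leaving 2 seats).
Remainders in descending order: South 0.8019, East 0.6302, North 0.5678.
Largest remainders: South, East receive the extra seats.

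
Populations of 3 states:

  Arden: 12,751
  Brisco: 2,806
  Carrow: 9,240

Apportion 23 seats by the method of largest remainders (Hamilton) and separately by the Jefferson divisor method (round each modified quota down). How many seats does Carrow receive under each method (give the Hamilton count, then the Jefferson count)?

8 and 9

Hamilton: Arden 12, Brisco 3, Carrow 8.
Jefferson: Arden 12, Brisco 2, Carrow 9.
Carrow gets 8 under Hamilton and 9 under Jefferson.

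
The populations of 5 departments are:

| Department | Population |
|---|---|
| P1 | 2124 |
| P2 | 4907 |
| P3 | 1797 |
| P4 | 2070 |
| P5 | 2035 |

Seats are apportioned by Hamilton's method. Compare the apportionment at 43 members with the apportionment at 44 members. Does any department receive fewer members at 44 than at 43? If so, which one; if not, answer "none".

none

At 43 seats: P1 7, P2 16, P3 6, P4 7, P5 7.
At 44 seats: P1 7, P2 17, P3 6, P4 7, P5 7.
No department's allocation decreased.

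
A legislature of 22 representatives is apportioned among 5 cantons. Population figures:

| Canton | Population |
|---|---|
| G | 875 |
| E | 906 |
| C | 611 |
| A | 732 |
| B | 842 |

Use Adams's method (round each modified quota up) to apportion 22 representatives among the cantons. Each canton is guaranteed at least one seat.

G: 5; E: 5; C: 3; A: 4; B: 5

Standard divisor 3966/22 ≈ 180.273; standard quotas: G 4.854, E 5.026, C 3.389, A 4.061, B 4.671.
Rounding up gives 5, 6, 4, 5, 5 = 25 seats, so the divisor must be adjusted.
With modified divisor 207: modified quotas G 4.227, E 4.377, C 2.952, A 3.536, B 4.068.
Rounding up: G 5, E 5, C 3, A 4, B 5 (total 22).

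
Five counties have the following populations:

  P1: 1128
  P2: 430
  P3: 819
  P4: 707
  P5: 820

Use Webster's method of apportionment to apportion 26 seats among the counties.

P1 8; P2 3; P3 5; P4 5; P5 5

Standard divisor 3904/26 ≈ 150.154; standard quotas: P1 7.512, P2 2.864, P3 5.454, P4 4.709, P5 5.461.
Rounding to the nearest integer gives P1 8, P2 3, P3 5, P4 5, P5 5 — total 26, matching the house size, so no adjustment is needed.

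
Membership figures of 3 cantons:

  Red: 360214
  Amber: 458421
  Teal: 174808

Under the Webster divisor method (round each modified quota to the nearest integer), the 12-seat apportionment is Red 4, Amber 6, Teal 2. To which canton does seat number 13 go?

Priority for the next seat is population ÷ (current seats + 0.5).
Priorities: Red 80047.556, Amber 70526.308, Teal 69923.200.
Highest priority: Red.

Red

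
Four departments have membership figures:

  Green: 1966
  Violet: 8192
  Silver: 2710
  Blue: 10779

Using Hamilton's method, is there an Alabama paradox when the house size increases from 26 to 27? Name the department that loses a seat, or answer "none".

At 26 seats: Green 2, Violet 9, Silver 3, Blue 12.
At 27 seats: Green 2, Violet 10, Silver 3, Blue 12.
No department's allocation decreased.

none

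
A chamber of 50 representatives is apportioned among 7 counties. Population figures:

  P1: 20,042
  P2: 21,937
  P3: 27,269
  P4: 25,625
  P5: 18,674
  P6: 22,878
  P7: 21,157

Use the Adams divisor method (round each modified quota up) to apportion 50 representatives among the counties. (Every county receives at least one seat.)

Standard divisor 157582/50 ≈ 3151.64; standard quotas: P1 6.359, P2 6.961, P3 8.652, P4 8.131, P5 5.925, P6 7.259, P7 6.713.
Rounding up gives 7, 7, 9, 9, 6, 8, 7 = 53 seats, so the divisor must be adjusted.
With modified divisor 3400: modified quotas P1 5.895, P2 6.452, P3 8.020, P4 7.537, P5 5.492, P6 6.729, P7 6.223.
Rounding up: P1 6, P2 7, P3 9, P4 8, P5 6, P6 7, P7 7 (total 50).

P1: 6, P2: 7, P3: 9, P4: 8, P5: 6, P6: 7, P7: 7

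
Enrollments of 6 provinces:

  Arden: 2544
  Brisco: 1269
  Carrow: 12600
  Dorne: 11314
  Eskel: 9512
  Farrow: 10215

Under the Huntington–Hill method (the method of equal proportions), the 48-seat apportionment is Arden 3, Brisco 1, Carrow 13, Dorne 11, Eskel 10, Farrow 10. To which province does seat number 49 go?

Dorne

Priority for the next seat is population ÷ (√(s·(s+1))).
Priorities: Arden 734.390, Brisco 897.319, Carrow 933.974, Dorne 984.757, Eskel 906.934, Farrow 973.962.
Highest priority: Dorne.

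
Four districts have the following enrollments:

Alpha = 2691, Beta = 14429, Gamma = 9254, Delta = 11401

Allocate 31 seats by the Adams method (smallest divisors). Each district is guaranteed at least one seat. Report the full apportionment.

Alpha 3, Beta 11, Gamma 8, Delta 9

Standard divisor 37775/31 ≈ 1218.548; standard quotas: Alpha 2.208, Beta 11.841, Gamma 7.594, Delta 9.356.
Rounding up gives 3, 12, 8, 10 = 33 seats, so the divisor must be adjusted.
With modified divisor 1317: modified quotas Alpha 2.043, Beta 10.956, Gamma 7.027, Delta 8.657.
Rounding up: Alpha 3, Beta 11, Gamma 8, Delta 9 (total 31).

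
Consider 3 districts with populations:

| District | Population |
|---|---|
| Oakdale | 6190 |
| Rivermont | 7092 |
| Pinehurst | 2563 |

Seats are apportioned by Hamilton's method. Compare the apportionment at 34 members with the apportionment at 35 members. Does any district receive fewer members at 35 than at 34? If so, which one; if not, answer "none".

Pinehurst

At 34 seats: Oakdale 13, Rivermont 15, Pinehurst 6.
At 35 seats: Oakdale 14, Rivermont 16, Pinehurst 5.
Pinehurst drops from 6 to 5.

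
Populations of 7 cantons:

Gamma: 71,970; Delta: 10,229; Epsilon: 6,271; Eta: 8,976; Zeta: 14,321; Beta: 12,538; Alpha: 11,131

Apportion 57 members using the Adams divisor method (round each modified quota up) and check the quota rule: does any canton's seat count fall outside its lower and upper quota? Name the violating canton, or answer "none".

Standard quotas: Gamma 30.290, Delta 4.305, Epsilon 2.639, Eta 3.778, Zeta 6.027, Beta 5.277, Alpha 4.685.
Adams allocation: Gamma 29, Delta 5, Epsilon 3, Eta 4, Zeta 6, Beta 5, Alpha 5.
Gamma has quota 30.290 (lower 30, upper 31) but receives 29 — outside the quota interval.

Gamma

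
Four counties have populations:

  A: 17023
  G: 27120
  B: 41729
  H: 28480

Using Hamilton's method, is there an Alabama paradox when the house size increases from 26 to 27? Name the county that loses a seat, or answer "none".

none

At 26 seats: A 4, G 6, B 10, H 6.
At 27 seats: A 4, G 6, B 10, H 7.
No county's allocation decreased.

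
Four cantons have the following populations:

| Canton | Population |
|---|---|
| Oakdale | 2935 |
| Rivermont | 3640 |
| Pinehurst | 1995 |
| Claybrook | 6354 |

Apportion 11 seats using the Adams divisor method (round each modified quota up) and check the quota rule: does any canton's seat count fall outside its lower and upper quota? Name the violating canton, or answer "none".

Standard quotas: Oakdale 2.163, Rivermont 2.683, Pinehurst 1.470, Claybrook 4.683.
Adams allocation: Oakdale 2, Rivermont 3, Pinehurst 2, Claybrook 4.
Every allocation lies between the lower and upper quota.

none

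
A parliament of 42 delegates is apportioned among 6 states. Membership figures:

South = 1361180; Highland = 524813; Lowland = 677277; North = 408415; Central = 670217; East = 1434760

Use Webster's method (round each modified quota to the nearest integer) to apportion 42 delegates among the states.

South=11; Highland=4; Lowland=6; North=3; Central=6; East=12

Standard divisor 5076662/42 ≈ 120872.905; standard quotas: South 11.261, Highland 4.342, Lowland 5.603, North 3.379, Central 5.545, East 11.870.
Rounding to the nearest integer gives South 11, Highland 4, Lowland 6, North 3, Central 6, East 12 — total 42, matching the house size, so no adjustment is needed.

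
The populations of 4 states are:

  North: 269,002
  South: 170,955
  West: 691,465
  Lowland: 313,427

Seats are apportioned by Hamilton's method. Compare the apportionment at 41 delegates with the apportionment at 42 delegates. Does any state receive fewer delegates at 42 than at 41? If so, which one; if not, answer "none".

At 41 seats: North 8, South 5, West 19, Lowland 9.
At 42 seats: North 8, South 5, West 20, Lowland 9.
No state's allocation decreased.

none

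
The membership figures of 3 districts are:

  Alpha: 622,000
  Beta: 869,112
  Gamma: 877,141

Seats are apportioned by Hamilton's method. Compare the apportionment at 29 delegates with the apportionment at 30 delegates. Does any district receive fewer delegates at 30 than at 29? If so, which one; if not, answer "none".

At 29 seats: Alpha 7, Beta 11, Gamma 11.
At 30 seats: Alpha 8, Beta 11, Gamma 11.
No district's allocation decreased.

none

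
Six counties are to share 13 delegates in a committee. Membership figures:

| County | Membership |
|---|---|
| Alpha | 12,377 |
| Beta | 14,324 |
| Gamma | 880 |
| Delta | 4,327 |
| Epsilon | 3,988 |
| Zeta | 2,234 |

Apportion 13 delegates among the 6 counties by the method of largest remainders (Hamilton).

Alpha: 4, Beta: 5, Gamma: 0, Delta: 2, Epsilon: 1, Zeta: 1

Total 38130; standard divisor 38130/13 ≈ 2933.077.
Standard quotas: Alpha 4.2198, Beta 4.8836, Gamma 0.3000, Delta 1.4752, Epsilon 1.3597, Zeta 0.7617.
Lower quotas: Alpha 4, Beta 4, Gamma 0, Delta 1, Epsilon 1, Zeta 0 (sum 10, leaving 3 seats).
Remainders in descending order: Beta 0.8836, Zeta 0.7617, Delta 0.4752, Epsilon 0.3597, Gamma 0.3000, Alpha 0.2198.
The surplus seats go to Beta, Zeta, Delta.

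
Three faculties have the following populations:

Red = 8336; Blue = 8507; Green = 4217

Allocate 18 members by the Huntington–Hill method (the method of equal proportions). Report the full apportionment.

With divisor 1177: modified quotas Red 7.082, Blue 7.228, Green 3.583.
Geometric-mean thresholds: Red √(7·8)=7.483, Blue √(7·8)=7.483, Green √(3·4)=3.464.
Each quota rounded against its threshold gives Red 7, Blue 7, Green 4 (total 18).

Red 7; Blue 7; Green 4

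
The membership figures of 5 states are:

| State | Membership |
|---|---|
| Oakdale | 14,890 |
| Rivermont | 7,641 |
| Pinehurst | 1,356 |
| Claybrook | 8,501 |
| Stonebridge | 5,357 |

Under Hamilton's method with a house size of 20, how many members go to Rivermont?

Standard divisor: 37745 ÷ 20 ≈ 1887.25.
Standard quotas: Oakdale 7.8898, Rivermont 4.0487, Pinehurst 0.7185, Claybrook 4.5044, Stonebridge 2.8385.
Lower quotas: Oakdale 7, Rivermont 4, Pinehurst 0, Claybrook 4, Stonebridge 2 (sum 17, leaving 3 seats).
Remainders in descending order: Oakdale 0.8898, Stonebridge 0.8385, Pinehurst 0.7185, Claybrook 0.5044, Rivermont 0.0487.
The surplus seats go to Oakdale, Stonebridge, Pinehurst.
Rivermont receives 4.

4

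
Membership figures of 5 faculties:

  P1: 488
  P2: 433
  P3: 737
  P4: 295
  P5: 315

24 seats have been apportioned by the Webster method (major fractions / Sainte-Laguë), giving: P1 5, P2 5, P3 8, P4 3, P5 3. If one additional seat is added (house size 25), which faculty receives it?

P5

Priority for the next seat is population ÷ (current seats + 0.5).
Priorities: P1 88.727, P2 78.727, P3 86.706, P4 84.286, P5 90.000.
Highest priority: P5.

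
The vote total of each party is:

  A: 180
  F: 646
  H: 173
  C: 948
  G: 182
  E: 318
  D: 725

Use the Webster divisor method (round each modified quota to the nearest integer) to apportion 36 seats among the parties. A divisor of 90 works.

A: 2, F: 7, H: 2, C: 11, G: 2, E: 4, D: 8

With modified divisor 90: modified quotas A 2.000, F 7.178, H 1.922, C 10.533, G 2.022, E 3.533, D 8.056.
Rounding to the nearest integer: A 2, F 7, H 2, C 11, G 2, E 4, D 8 (total 36).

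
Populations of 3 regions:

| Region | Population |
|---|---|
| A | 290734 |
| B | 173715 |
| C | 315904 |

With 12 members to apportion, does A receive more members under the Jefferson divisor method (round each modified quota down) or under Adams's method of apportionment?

Jefferson

Jefferson: A 5, B 2, C 5.
Adams: A 4, B 3, C 5.
A gets 5 under Jefferson and 4 under Adams.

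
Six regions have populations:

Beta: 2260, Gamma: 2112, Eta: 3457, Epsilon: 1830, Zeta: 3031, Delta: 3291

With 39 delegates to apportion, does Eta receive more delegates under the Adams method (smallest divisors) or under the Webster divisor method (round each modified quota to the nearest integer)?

Webster

Adams: Beta 6, Gamma 5, Eta 8, Epsilon 5, Zeta 7, Delta 8.
Webster: Beta 6, Gamma 5, Eta 9, Epsilon 4, Zeta 7, Delta 8.
Eta gets 8 under Adams and 9 under Webster.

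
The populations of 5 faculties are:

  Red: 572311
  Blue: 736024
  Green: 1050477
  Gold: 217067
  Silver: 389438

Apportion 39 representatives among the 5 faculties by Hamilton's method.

Standard divisor: 2965317 ÷ 39 ≈ 76033.769.
Standard quotas: Red 7.5271, Blue 9.6802, Green 13.8159, Gold 2.8549, Silver 5.1219.
Lower quotas: Red 7, Blue 9, Green 13, Gold 2, Silver 5 (sum 36, leaving 3 seats).
Remainders in descending order: Gold 0.8549, Green 0.8159, Blue 0.6802, Red 0.5271, Silver 0.1219.
Largest remainders: Gold, Green, Blue receive the extra seats.

Red: 7, Blue: 10, Green: 14, Gold: 3, Silver: 5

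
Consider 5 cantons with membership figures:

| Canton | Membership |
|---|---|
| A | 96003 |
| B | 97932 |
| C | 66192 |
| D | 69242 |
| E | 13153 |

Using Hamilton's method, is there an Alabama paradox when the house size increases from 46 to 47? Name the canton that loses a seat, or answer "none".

At 46 seats: A 13, B 13, C 9, D 9, E 2.
At 47 seats: A 13, B 13, C 9, D 10, E 2.
No canton's allocation decreased.

none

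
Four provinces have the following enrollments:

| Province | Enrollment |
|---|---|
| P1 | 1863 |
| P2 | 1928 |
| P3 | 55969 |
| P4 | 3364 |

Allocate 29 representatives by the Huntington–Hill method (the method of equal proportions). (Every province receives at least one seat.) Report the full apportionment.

With divisor 2240: modified quotas P1 0.832, P2 0.861, P3 24.986, P4 1.502.
Geometric-mean thresholds: P1 (min 1), P2 (min 1), P3 √(24·25)=24.495, P4 √(1·2)=1.414.
Each quota rounded against its threshold gives P1 1, P2 1, P3 25, P4 2 (total 29).

P1 1; P2 1; P3 25; P4 2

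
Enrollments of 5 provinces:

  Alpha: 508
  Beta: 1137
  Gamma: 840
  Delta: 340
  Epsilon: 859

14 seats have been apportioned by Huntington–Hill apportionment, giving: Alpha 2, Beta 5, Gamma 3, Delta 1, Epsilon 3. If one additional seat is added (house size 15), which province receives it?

Priority for the next seat is population ÷ (√(s·(s+1))).
Priorities: Alpha 207.390, Beta 207.587, Gamma 242.487, Delta 240.416, Epsilon 247.972.
Highest priority: Epsilon.

Epsilon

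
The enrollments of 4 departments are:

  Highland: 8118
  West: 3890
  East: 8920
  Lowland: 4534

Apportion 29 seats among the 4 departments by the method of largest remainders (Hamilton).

Standard divisor: 25462 ÷ 29 = 878.
Standard quotas: Highland 9.2460, West 4.4305, East 10.1595, Lowland 5.1640.
Lower quotas: Highland 9, West 4, East 10, Lowland 5 (sum 28, leaving 1 seat).
Remainders in descending order: West 0.4305, Highland 0.2460, Lowland 0.1640, East 0.1595.
The surplus seat goes to West.

Highland=9; West=5; East=10; Lowland=5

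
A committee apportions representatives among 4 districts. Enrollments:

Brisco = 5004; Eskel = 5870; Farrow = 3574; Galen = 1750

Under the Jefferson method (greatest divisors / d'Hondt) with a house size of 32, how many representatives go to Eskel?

12

Standard divisor 16198/32 ≈ 506.188; standard quotas: Brisco 9.886, Eskel 11.596, Farrow 7.061, Galen 3.457.
Rounding down gives 9, 11, 7, 3 = 30 seats, so the divisor must be adjusted.
With modified divisor 470: modified quotas Brisco 10.647, Eskel 12.489, Farrow 7.604, Galen 3.723.
Rounding down: Brisco 10, Eskel 12, Farrow 7, Galen 3 (total 32).
Eskel receives 12.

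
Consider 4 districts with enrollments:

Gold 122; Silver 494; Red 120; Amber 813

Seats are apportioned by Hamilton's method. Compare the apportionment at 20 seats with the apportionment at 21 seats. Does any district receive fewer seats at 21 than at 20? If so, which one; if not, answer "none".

Red

At 20 seats: Gold 2, Silver 6, Red 2, Amber 10.
At 21 seats: Gold 2, Silver 7, Red 1, Amber 11.
Red drops from 2 to 1.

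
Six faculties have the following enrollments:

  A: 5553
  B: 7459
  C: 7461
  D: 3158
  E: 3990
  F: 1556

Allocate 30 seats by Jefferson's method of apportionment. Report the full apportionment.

Standard divisor 29177/30 ≈ 972.567; standard quotas: A 5.710, B 7.669, C 7.671, D 3.247, E 4.103, F 1.600.
Rounding down gives 5, 7, 7, 3, 4, 1 = 27 seats, so the divisor must be adjusted.
With modified divisor 900: modified quotas A 6.170, B 8.288, C 8.290, D 3.509, E 4.433, F 1.729.
Rounding down: A 6, B 8, C 8, D 3, E 4, F 1 (total 30).

A=6, B=8, C=8, D=3, E=4, F=1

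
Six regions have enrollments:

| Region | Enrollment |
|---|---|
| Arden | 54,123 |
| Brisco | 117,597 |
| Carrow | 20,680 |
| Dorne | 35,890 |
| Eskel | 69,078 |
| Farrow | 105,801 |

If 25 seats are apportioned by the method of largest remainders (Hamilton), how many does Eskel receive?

The standard divisor is 403169/25 ≈ 16126.76.
Standard quotas: Arden 3.3561, Brisco 7.2920, Carrow 1.2823, Dorne 2.2255, Eskel 4.2834, Farrow 6.5606.
Lower quotas: Arden 3, Brisco 7, Carrow 1, Dorne 2, Eskel 4, Farrow 6 (sum 23, leaving 2 seats).
Remainders in descending order: Farrow 0.5606, Arden 0.3561, Brisco 0.2920, Eskel 0.2834, Carrow 0.2823, Dorne 0.2255.
Largest remainders: Farrow, Arden receive the extra seats.
Eskel receives 4.

4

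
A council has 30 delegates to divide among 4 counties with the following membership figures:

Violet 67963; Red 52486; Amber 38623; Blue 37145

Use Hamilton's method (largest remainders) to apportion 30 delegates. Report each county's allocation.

Total 196217; standard divisor 196217/30 ≈ 6540.567.
Standard quotas: Violet 10.3910, Red 8.0247, Amber 5.9051, Blue 5.6792.
Lower quotas: Violet 10, Red 8, Amber 5, Blue 5 (sum 28, leaving 2 seats).
Remainders in descending order: Amber 0.9051, Blue 0.6792, Violet 0.3910, Red 0.0247.
Largest remainders: Amber, Blue receive the extra seats.

Violet=10; Red=8; Amber=6; Blue=6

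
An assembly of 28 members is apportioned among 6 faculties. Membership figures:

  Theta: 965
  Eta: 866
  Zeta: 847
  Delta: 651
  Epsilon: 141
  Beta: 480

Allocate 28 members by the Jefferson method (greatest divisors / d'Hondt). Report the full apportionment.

Standard divisor 3950/28 ≈ 141.071; standard quotas: Theta 6.841, Eta 6.139, Zeta 6.004, Delta 4.615, Epsilon 0.999, Beta 3.403.
Rounding down gives 6, 6, 6, 4, 0, 3 = 25 seats, so the divisor must be adjusted.
With modified divisor 127: modified quotas Theta 7.598, Eta 6.819, Zeta 6.669, Delta 5.126, Epsilon 1.110, Beta 3.780.
Rounding down: Theta 7, Eta 6, Zeta 6, Delta 5, Epsilon 1, Beta 3 (total 28).

Theta: 7, Eta: 6, Zeta: 6, Delta: 5, Epsilon: 1, Beta: 3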